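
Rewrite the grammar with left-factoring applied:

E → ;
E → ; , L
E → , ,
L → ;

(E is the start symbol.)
Left-factoring transforms A → αβ₁ | αβ₂ into A → αA' and A' → β₁ | β₂
(α is the longest common prefix among the alternatives). Repeat until
no nonterminal has two alternatives with a common prefix.

Round 1: E has alternatives sharing prefix ';'. Introduce E': E → ; E'
  Add: E' → ε
  Add: E' → , L

No remaining common prefixes — done.

Resulting grammar:
E → ; E'
E' → ε
E' → , L
E → , ,
L → ;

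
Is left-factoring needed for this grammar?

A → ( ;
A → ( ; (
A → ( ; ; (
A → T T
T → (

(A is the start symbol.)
Left-factoring is needed when two productions for the same non-terminal
share a common prefix on the right-hand side.

Productions for A:
  A → ( ;
  A → ( ; (
  A → ( ; ; (
  A → T T

Found common prefix '( ;' in productions for A

Answer: Yes, A has productions with common prefix '( ;'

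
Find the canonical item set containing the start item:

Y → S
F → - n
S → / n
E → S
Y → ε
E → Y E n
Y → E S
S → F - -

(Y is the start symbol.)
First, augment the grammar with Y' → Y
I₀ = CLOSURE({ [Y' → . Y] }):
  [Y' → . Y] has the dot before Y: add [Y → . S], [Y → .], [Y → . E S]
  [Y → . S] has the dot before S: add [S → . / n], [S → . F - -]
  [Y → . E S] has the dot before E: add [E → . S], [E → . Y E n]
  [S → . F - -] has the dot before F: add [F → . - n]
No further items can be added.

I₀ = { [E → . S], [E → . Y E n], [F → . - n], [S → . / n], [S → . F - -], [Y → . E S], [Y → . S], [Y → .], [Y' → . Y] }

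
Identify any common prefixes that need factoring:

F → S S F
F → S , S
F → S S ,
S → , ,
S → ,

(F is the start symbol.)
Left-factoring is needed when two productions for the same non-terminal
share a common prefix on the right-hand side.

Productions for F:
  F → S S F
  F → S , S
  F → S S ,
Productions for S:
  S → , ,
  S → ,

Found common prefix 'S' in productions for F
Found common prefix ',' in productions for S

Answer: Yes, F has productions with common prefix 'S'; S has productions with common prefix ','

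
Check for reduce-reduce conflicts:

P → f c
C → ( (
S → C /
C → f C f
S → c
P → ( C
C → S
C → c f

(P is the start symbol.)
No reduce-reduce conflicts

Augment with P' → P and build the canonical LR(0) collection (I0 = CLOSURE({[P' → . P]}), then GOTO on every symbol after a dot until no new states appear). It has 15 states:
  I0: { [P → . ( C], [P → . f c], [P' → . P] }  — shift
  I1: { [C → . ( (], [C → . S], [C → . c f], [C → . f C f], [P → ( . C], [S → . C /], [S → . c] }  — shift
  I2: { [P' → P .] }  — accept
  I3: { [P → f . c] }  — shift
  I4: { [P → f c .] }  — reduce
  I5: { [C → ( . (] }  — shift
  I6: { [P → ( C .], [S → C . /] }  — shift, reduce
  I7: { [C → S .] }  — reduce
  I8: { [C → c . f], [S → c .] }  — shift, reduce
  I9: { [C → . ( (], [C → . S], [C → . c f], [C → . f C f], [C → f . C f], [S → . C /], [S → . c] }  — shift
  I10: { [C → f C . f], [S → C . /] }  — shift
  I11: { [S → C / .] }  — reduce
  I12: { [C → f C f .] }  — reduce
  I13: { [C → c f .] }  — reduce
  I14: { [C → ( ( .] }  — reduce

No state contains more than one complete item.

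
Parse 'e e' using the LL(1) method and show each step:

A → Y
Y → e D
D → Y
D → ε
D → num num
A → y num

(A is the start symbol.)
Stack is shown with the top on the left.

Stack  Input  Action
--------------------
A $    e e $  output A → Y
Y $    e e $  output Y → e D
e D $  e e $  match 'e'
D $    e $    output D → Y
Y $    e $    output Y → e D
e D $  e $    match 'e'
D $    $      output D → ε
$      $      accept

The string is accepted.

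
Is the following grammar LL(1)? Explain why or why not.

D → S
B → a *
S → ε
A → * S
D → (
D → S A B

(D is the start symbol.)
Yes, the grammar is LL(1).

A grammar is LL(1) if for each non-terminal N with multiple productions, the predict sets of those productions are pairwise disjoint, where PREDICT(N → α) = (FIRST(α) \ {ε}) ∪ (FOLLOW(N) if α ⇒* ε).

Relevant sets:
  FIRST(S) = { ε }
  FIRST(A) = { '*' }
  FOLLOW(D) = { $ }

For D:
  PREDICT(D → S) = { $ }
  PREDICT(D → '(') = { '(' }
  PREDICT(D → S A B) = { '*' }
B, S, A have a single production, so nothing to check there.

All predict sets are disjoint. The grammar IS LL(1).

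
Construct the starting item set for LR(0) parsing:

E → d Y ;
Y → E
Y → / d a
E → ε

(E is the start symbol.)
{ [E → . d Y ;], [E → .], [E' → . E] }

First, augment the grammar with E' → E
I₀ = CLOSURE({ [E' → . E] }):
  [E' → . E] has the dot before E: add [E → . d Y ;], [E → .]
No further items can be added.

I₀ = { [E → . d Y ;], [E → .], [E' → . E] }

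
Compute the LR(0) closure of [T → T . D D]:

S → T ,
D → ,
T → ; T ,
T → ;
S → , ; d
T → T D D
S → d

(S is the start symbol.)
{ [D → . ,], [T → T . D D] }

Start with: [T → T . D D]
  [T → T . D D] has the dot before D: add [D → . ,]
No further items can be added.

CLOSURE = { [D → . ,], [T → T . D D] }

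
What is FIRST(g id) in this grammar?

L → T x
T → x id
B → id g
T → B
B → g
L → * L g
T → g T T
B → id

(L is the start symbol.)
To compute FIRST(g id), process the symbols left to right:
Symbol g is a terminal. Add 'g' and stop.
FIRST(g id) = { 'g' }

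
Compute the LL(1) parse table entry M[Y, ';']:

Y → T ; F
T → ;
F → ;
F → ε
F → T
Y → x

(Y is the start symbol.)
Y → T ; F

To find M[Y, ';'], we find productions for Y where ';' is in the predict set (PREDICT(N → α) = (FIRST(α) \ {ε}) ∪ (FOLLOW(N) if α ⇒* ε)).

Relevant sets:
  FIRST(T) = { ';' }

Y → T ; F: PREDICT = { ';' }
  ';' is in predict set, so this production goes in M[Y, ';']
Y → x: PREDICT = { 'x' }

M[Y, ';'] = Y → T ; F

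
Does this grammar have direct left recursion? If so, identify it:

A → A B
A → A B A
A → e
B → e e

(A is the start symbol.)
Yes, A is left-recursive

Direct left recursion occurs when N → N α for some non-terminal N (the right-hand side begins with the left-hand side itself).

A → A B: LEFT RECURSIVE (starts with A)
A → A B A: LEFT RECURSIVE (starts with A)
A → e: starts with e
B → e e: starts with e

The grammar has direct left recursion on: A.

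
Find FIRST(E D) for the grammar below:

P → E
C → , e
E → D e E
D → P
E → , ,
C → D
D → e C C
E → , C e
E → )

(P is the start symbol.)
{ ')', ',', 'e' }

FIRST sets of the non-terminals involved (from the grammar, by fixed-point iteration):
  FIRST(E) = { ')', ',', 'e' }

To compute FIRST(E D), process the symbols left to right:
Symbol E is a non-terminal. Add FIRST(E) \ {ε} = { ')', ',', 'e' }
E is not nullable (ε ∉ FIRST(E)), so stop here.
FIRST(E D) = { ')', ',', 'e' }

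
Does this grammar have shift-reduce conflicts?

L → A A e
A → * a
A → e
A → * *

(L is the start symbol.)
A shift-reduce conflict occurs when an LR(0) state has both:
  - a complete (reduce) item [A → α .] (dot at the end), and
  - a shift item [B → β . c γ] (dot before a terminal).

Augment with L' → L and build the canonical LR(0) collection (I0 = CLOSURE({[L' → . L]}), then GOTO on every symbol after a dot until no new states appear). It has 9 states:
  I0: { [A → . * *], [A → . * a], [A → . e], [L → . A A e], [L' → . L] }  — shift
  I1: { [A → * . *], [A → * . a] }  — shift
  I2: { [A → . * *], [A → . * a], [A → . e], [L → A . A e] }  — shift
  I3: { [L' → L .] }  — accept
  I4: { [A → e .] }  — reduce
  I5: { [L → A A . e] }  — shift
  I6: { [L → A A e .] }  — reduce
  I7: { [A → * * .] }  — reduce
  I8: { [A → * a .] }  — reduce

No state contains both a complete item and a shift item.

Answer: No shift-reduce conflicts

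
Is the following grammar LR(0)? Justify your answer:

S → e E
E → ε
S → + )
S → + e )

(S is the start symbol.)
Yes, the grammar is LR(0)

Augment with S' → S and build the canonical LR(0) collection (I0 = CLOSURE({[S' → . S]}), then GOTO on every symbol after a dot until no new states appear). It has 8 states:
  I0: { [S → . + )], [S → . + e )], [S → . e E], [S' → . S] }  — shift
  I1: { [S → + . )], [S → + . e )] }  — shift
  I2: { [S' → S .] }  — accept
  I3: { [E → .], [S → e . E] }  — reduce
  I4: { [S → e E .] }  — reduce
  I5: { [S → + ) .] }  — reduce
  I6: { [S → + e . )] }  — shift
  I7: { [S → + e ) .] }  — reduce

Every state is either a pure shift/goto state or contains exactly one complete item and nothing to shift — no conflicts. The grammar is LR(0).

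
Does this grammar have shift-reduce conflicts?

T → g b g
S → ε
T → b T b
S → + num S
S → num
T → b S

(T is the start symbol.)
Augment with T' → T and build the canonical LR(0) collection (I0 = CLOSURE({[T' → . T]}), then GOTO on every symbol after a dot until no new states appear). It has 13 states:
  I0: { [T → . b S], [T → . b T b], [T → . g b g], [T' → . T] }  — shift
  I1: { [T' → T .] }  — accept
  I2: { [S → . + num S], [S → . num], [S → .], [T → . b S], [T → . b T b], [T → . g b g], [T → b . S], [T → b . T b] }  — shift, reduce
  I3: { [T → g . b g] }  — shift
  I4: { [T → g b . g] }  — shift
  I5: { [T → g b g .] }  — reduce
  I6: { [S → + . num S] }  — shift
  I7: { [T → b S .] }  — reduce
  I8: { [T → b T . b] }  — shift
  I9: { [S → num .] }  — reduce
  I10: { [T → b T b .] }  — reduce
  I11: { [S → + num . S], [S → . + num S], [S → . num], [S → .] }  — shift, reduce
  I12: { [S → + num S .] }  — reduce

I2 contains reduce item [S → .] and shift items [S → . + num S], [S → . num], [T → . b S], [T → . b T b], [T → . g b g] — shift-reduce conflict.
I11 contains reduce item [S → .] and shift items [S → . + num S], [S → . num] — shift-reduce conflict.

Answer: Yes — I2: [S → .] vs [S → . + num S]; I11: [S → .] vs [S → . + num S]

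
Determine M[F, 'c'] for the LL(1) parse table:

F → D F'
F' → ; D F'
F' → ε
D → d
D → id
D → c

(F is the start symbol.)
To find M[F, 'c'], we find productions for F where 'c' is in the predict set (PREDICT(N → α) = (FIRST(α) \ {ε}) ∪ (FOLLOW(N) if α ⇒* ε)).

Relevant sets:
  FIRST(D) = { 'c', 'd', 'id' }

F → D F': PREDICT = { 'c', 'd', 'id' }
  'c' is in predict set, so this production goes in M[F, 'c']

M[F, 'c'] = F → D F'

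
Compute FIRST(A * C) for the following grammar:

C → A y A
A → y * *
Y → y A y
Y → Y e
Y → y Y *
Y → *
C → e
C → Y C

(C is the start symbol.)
FIRST sets of the non-terminals involved (from the grammar, by fixed-point iteration):
  FIRST(A) = { 'y' }

To compute FIRST(A * C), process the symbols left to right:
Symbol A is a non-terminal. Add FIRST(A) \ {ε} = { 'y' }
A is not nullable (ε ∉ FIRST(A)), so stop here.
FIRST(A * C) = { 'y' }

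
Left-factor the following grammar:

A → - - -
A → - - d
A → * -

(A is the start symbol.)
A → - - A'
A' → -
A' → d
A → * -

Left-factoring transforms A → αβ₁ | αβ₂ into A → αA' and A' → β₁ | β₂
(α is the longest common prefix among the alternatives). Repeat until
no nonterminal has two alternatives with a common prefix.

Round 1: A has alternatives sharing prefix '- -'. Introduce A': A → - - A'
  Add: A' → -
  Add: A' → d

No remaining common prefixes — done.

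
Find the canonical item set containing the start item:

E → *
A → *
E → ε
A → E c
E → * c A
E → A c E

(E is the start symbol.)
First, augment the grammar with E' → E
I₀ = CLOSURE({ [E' → . E] }):
  [E' → . E] has the dot before E: add [E → . *], [E → .], [E → . * c A], [E → . A c E]
  [E → . A c E] has the dot before A: add [A → . *], [A → . E c]
No further items can be added.

I₀ = { [A → . *], [A → . E c], [E → . * c A], [E → . *], [E → . A c E], [E → .], [E' → . E] }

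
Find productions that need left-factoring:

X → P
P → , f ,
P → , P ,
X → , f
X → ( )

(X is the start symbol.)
Yes, P has productions with common prefix ','

Left-factoring is needed when two productions for the same non-terminal
share a common prefix on the right-hand side.

Productions for X:
  X → P
  X → , f
  X → ( )
Productions for P:
  P → , f ,
  P → , P ,

Found common prefix ',' in productions for P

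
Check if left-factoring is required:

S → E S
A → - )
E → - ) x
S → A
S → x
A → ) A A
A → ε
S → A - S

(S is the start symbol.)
Left-factoring is needed when two productions for the same non-terminal
share a common prefix on the right-hand side.

Productions for S:
  S → E S
  S → A
  S → x
  S → A - S
Productions for A:
  A → - )
  A → ) A A
  A → ε

Found common prefix 'A' in productions for S

Answer: Yes, S has productions with common prefix 'A'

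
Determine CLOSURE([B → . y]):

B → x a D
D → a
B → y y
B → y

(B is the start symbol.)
To compute CLOSURE, for each item [A → α.Bβ] where B is a non-terminal, add [B → .γ] for all productions B → γ; repeat for the newly added items until nothing changes.

Start with: [B → . y]
The dot precedes the terminal y, so nothing is added.

CLOSURE = { [B → . y] }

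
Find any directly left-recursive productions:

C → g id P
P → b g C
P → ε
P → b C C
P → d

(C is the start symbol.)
No direct left recursion

C → g id P: starts with g
P → b g C: starts with b
P → ε: starts with ε
P → b C C: starts with b
P → d: starts with d

No direct left recursion found.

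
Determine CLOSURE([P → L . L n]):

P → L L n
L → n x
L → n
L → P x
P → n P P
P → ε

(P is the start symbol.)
To compute CLOSURE, for each item [A → α.Bβ] where B is a non-terminal, add [B → .γ] for all productions B → γ; repeat for the newly added items until nothing changes.

Start with: [P → L . L n]
  [P → L . L n] has the dot before L: add [L → . n x], [L → . n], [L → . P x]
  [L → . P x] has the dot before P: add [P → . L L n], [P → . n P P], [P → .]
No further items can be added.

CLOSURE = { [L → . P x], [L → . n x], [L → . n], [P → . L L n], [P → . n P P], [P → .], [P → L . L n] }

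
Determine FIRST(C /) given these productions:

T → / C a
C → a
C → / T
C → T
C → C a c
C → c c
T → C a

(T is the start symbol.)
{ '/', 'a', 'c' }

FIRST sets of the non-terminals involved (from the grammar, by fixed-point iteration):
  FIRST(C) = { '/', 'a', 'c' }

To compute FIRST(C /), process the symbols left to right:
Symbol C is a non-terminal. Add FIRST(C) \ {ε} = { '/', 'a', 'c' }
C is not nullable (ε ∉ FIRST(C)), so stop here.
FIRST(C /) = { '/', 'a', 'c' }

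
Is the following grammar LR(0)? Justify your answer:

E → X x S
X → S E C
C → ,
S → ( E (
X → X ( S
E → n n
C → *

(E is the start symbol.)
Augment with E' → E and build the canonical LR(0) collection (I0 = CLOSURE({[E' → . E]}), then GOTO on every symbol after a dot until no new states appear). It has 17 states:
  I0: { [E → . X x S], [E → . n n], [E' → . E], [S → . ( E (], [X → . S E C], [X → . X ( S] }  — shift
  I1: { [E → . X x S], [E → . n n], [S → ( . E (], [S → . ( E (], [X → . S E C], [X → . X ( S] }  — shift
  I2: { [E' → E .] }  — accept
  I3: { [E → . X x S], [E → . n n], [S → . ( E (], [X → . S E C], [X → . X ( S], [X → S . E C] }  — shift
  I4: { [E → X . x S], [X → X . ( S] }  — shift
  I5: { [E → n . n] }  — shift
  I6: { [E → n n .] }  — reduce
  I7: { [S → . ( E (], [X → X ( . S] }  — shift
  I8: { [E → X x . S], [S → . ( E (] }  — shift
  I9: { [E → X x S .] }  — reduce
  I10: { [X → X ( S .] }  — reduce
  I11: { [C → . *], [C → . ,], [X → S E . C] }  — shift
  I12: { [C → * .] }  — reduce
  I13: { [C → , .] }  — reduce
  I14: { [X → S E C .] }  — reduce
  I15: { [S → ( E . (] }  — shift
  I16: { [S → ( E ( .] }  — reduce

Every state is either a pure shift/goto state or contains exactly one complete item and nothing to shift — no conflicts. The grammar is LR(0).

Answer: Yes, the grammar is LR(0)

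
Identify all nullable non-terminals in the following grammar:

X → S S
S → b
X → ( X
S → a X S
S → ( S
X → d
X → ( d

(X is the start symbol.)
A non-terminal is nullable if it can derive ε (the empty string): either it has an ε-production, or it has a production whose right-hand side consists entirely of nullable non-terminals.

There are no ε-productions, so no non-terminal can derive ε.
No non-terminals are nullable.

Answer: None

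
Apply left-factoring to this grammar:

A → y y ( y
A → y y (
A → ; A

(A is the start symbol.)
A → y y ( A'
A' → y
A' → ε
A → ; A

Left-factoring transforms A → αβ₁ | αβ₂ into A → αA' and A' → β₁ | β₂
(α is the longest common prefix among the alternatives). Repeat until
no nonterminal has two alternatives with a common prefix.

Round 1: A has alternatives sharing prefix 'y y ('. Introduce A': A → y y ( A'
  Add: A' → y
  Add: A' → ε

No remaining common prefixes — done.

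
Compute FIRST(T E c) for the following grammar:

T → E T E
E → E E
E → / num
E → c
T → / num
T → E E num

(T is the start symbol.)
{ '/', 'c' }

FIRST sets of the non-terminals involved (from the grammar, by fixed-point iteration):
  FIRST(T) = { '/', 'c' }

To compute FIRST(T E c), process the symbols left to right:
Symbol T is a non-terminal. Add FIRST(T) \ {ε} = { '/', 'c' }
T is not nullable (ε ∉ FIRST(T)), so stop here.
FIRST(T E c) = { '/', 'c' }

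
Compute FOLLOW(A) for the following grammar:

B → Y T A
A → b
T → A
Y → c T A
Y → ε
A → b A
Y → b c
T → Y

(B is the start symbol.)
{ $, 'b', 'c' }

To compute FOLLOW(A), find every occurrence of A on a right-hand side N → α A β: add FIRST(β) \ {ε}, and if β is empty or nullable also add FOLLOW(N). Iterate to a fixed point.

In B → Y T A: A is at the end, add FOLLOW(B)
In T → A: A is at the end, add FOLLOW(T)
In Y → c T A: A is at the end, add FOLLOW(Y)
In A → b A: A is at the end; this adds FOLLOW(A) to itself — nothing new

The FOLLOW sets referred to above (computed the same way, to a fixed point):
  FOLLOW(B) = { $ }
  FOLLOW(T) = { 'b' }
  FOLLOW(Y) = { 'b', 'c' }

Taking the union: FOLLOW(A) = { $, 'b', 'c' }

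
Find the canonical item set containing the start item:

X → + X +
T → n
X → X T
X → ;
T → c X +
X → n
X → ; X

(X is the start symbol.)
First, augment the grammar with X' → X
I₀ = CLOSURE({ [X' → . X] }):
  [X' → . X] has the dot before X: add [X → . + X +], [X → . X T], [X → . ;], [X → . n], [X → . ; X]
No further items can be added.

I₀ = { [X → . + X +], [X → . ; X], [X → . ;], [X → . X T], [X → . n], [X' → . X] }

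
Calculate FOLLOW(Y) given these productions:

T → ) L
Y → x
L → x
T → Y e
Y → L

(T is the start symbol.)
{ 'e' }

In T → Y e: Y is followed by e, add FIRST(e) \ {ε} = { 'e' }

Taking the union: FOLLOW(Y) = { 'e' }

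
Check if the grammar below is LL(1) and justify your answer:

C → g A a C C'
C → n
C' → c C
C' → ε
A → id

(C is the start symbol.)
Relevant sets:
  FOLLOW(C') = { $, 'c' }

For C:
  PREDICT(C → g A a C C') = { 'g' }
  PREDICT(C → n) = { 'n' }
For C':
  PREDICT(C' → c C) = { 'c' }
  PREDICT(C' → ε) = { $, 'c' }
A has a single production, so nothing to check there.

Conflict found: Predict set conflict for C': { 'c' }
The grammar is NOT LL(1).

Answer: No. Predict set conflict for C': { 'c' }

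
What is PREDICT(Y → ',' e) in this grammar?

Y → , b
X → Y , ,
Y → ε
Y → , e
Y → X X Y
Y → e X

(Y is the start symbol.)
PREDICT(Y → ',' e) = (FIRST(RHS) \ {ε}) ∪ (FOLLOW(Y) if ε ∈ FIRST(RHS), i.e. RHS ⇒* ε)
FIRST(',' e) = { ',' }
ε ∉ FIRST(',' e), so FOLLOW(Y) is not added.
PREDICT(Y → ',' e) = { ',' }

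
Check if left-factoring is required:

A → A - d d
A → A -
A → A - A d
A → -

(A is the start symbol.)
Yes, A has productions with common prefix 'A -'

Left-factoring is needed when two productions for the same non-terminal
share a common prefix on the right-hand side.

Productions for A:
  A → A - d d
  A → A -
  A → A - A d
  A → -

Found common prefix 'A -' in productions for A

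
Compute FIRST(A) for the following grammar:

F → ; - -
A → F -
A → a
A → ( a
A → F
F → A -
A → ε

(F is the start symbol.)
{ '(', '-', ';', 'a', ε }

FIRST sets of the other non-terminals involved (by the same procedure, iterated to a fixed point):
  FIRST(F) = { '(', '-', ';', 'a' }

From A → F -:
  - F is a non-terminal: add FIRST(F) \ {ε} = { '(', '-', ';', 'a' }
    F is not nullable, so stop
From A → a:
  - a is a terminal: add 'a' and stop
From A → ( a:
  - '(' is a terminal: add '(' and stop
From A → F:
  - F is a non-terminal: add FIRST(F) \ {ε} = { '(', '-', ';', 'a' }
    F is not nullable, so stop
From A → ε:
  - ε-production, so ε ∈ FIRST(A)

Collecting: FIRST(A) = { '(', '-', ';', 'a', ε }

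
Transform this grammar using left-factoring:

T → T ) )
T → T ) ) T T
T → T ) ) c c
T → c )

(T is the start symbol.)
T → T ) ) T'
T' → ε
T' → T T
T' → c c
T → c )

Left-factoring transforms A → αβ₁ | αβ₂ into A → αA' and A' → β₁ | β₂
(α is the longest common prefix among the alternatives). Repeat until
no nonterminal has two alternatives with a common prefix.

Round 1: T has alternatives sharing prefix 'T ) )'. Introduce T': T → T ) ) T'
  Add: T' → ε
  Add: T' → T T
  Add: T' → c c

No remaining common prefixes — done.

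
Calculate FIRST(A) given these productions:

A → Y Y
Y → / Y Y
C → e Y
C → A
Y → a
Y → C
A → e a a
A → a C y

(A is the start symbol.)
{ '/', 'a', 'e' }

FIRST sets of the other non-terminals involved (by the same procedure, iterated to a fixed point):
  FIRST(Y) = { '/', 'a', 'e' }

From A → Y Y:
  - Y is a non-terminal: add FIRST(Y) \ {ε} = { '/', 'a', 'e' }
    Y is not nullable, so stop
From A → e a a:
  - e is a terminal: add 'e' and stop
From A → a C y:
  - a is a terminal: add 'a' and stop

Collecting: FIRST(A) = { '/', 'a', 'e' }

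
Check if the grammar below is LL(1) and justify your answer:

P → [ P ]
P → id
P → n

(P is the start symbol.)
For P:
  PREDICT(P → '[' P ']') = { '[' }
  PREDICT(P → id) = { 'id' }
  PREDICT(P → n) = { 'n' }

All predict sets are disjoint. The grammar IS LL(1).

Answer: Yes, the grammar is LL(1).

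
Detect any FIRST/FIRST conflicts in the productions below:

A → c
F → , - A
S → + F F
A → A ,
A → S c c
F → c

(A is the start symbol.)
A FIRST/FIRST conflict occurs when two productions N → α and N → β for the same non-terminal have FIRST(α) ∩ FIRST(β) ≠ ∅ (with ε ∈ FIRST of a nullable right-hand side, so two nullable alternatives also conflict).

FIRST sets of the non-terminals at (or reachable through a nullable prefix from) the front of some alternative:
  FIRST(A) = { '+', 'c' }
  FIRST(S) = { '+' }

Productions for A:
  A → c: FIRST = { 'c' }
  A → A ,: FIRST = { '+', 'c' }
  A → S c c: FIRST = { '+' }
Productions for F:
  F → , - A: FIRST = { ',' }
  F → c: FIRST = { 'c' }
S has only one production, so no FIRST/FIRST conflict is possible there.

Conflict for A: A → c and A → A ,
  Overlap: { 'c' }
Conflict for A: A → A , and A → S c c
  Overlap: { '+' }

Answer: Yes. A → c / A → A ',' on { 'c' }; A → A ',' / A → S c c on { '+' }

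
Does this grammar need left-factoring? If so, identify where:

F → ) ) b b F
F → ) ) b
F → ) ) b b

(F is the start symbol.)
Yes, F has productions with common prefix ') ) b'

Left-factoring is needed when two productions for the same non-terminal
share a common prefix on the right-hand side.

Productions for F:
  F → ) ) b b F
  F → ) ) b
  F → ) ) b b

Found common prefix ') ) b' in productions for F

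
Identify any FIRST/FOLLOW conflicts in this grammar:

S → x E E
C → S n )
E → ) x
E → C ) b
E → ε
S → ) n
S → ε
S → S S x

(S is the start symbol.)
A FIRST/FOLLOW conflict occurs when a non-terminal N has a nullable alternative N → β (β ⇒* ε) and another alternative N → α with FIRST(α) ∩ FOLLOW(N) ≠ ∅: on such a lookahead the parser cannot decide between expanding α and letting N vanish via β.

Nullable non-terminals: E, S.
FIRST sets used below: FIRST(C) = { ')', 'n', 'x' }, FIRST(S) = { ')', 'x', ε }

E: nullable alternative(s) E → ε; FOLLOW(E) = { $, ')', 'n', 'x' }
  E → ) x: FIRST \ {ε} = { ')' } — overlaps FOLLOW(E) on { ')' }: CONFLICT
  E → C ) b: FIRST \ {ε} = { ')', 'n', 'x' } — overlaps FOLLOW(E) on { ')', 'n', 'x' }: CONFLICT
  E → ε: FIRST \ {ε} = { } — this is the only nullable alternative, skip

S: nullable alternative(s) S → ε; FOLLOW(S) = { $, ')', 'n', 'x' }
  S → x E E: FIRST \ {ε} = { 'x' } — overlaps FOLLOW(S) on { 'x' }: CONFLICT
  S → ) n: FIRST \ {ε} = { ')' } — overlaps FOLLOW(S) on { ')' }: CONFLICT
  S → ε: FIRST \ {ε} = { } — this is the only nullable alternative, skip
  S → S S x: FIRST \ {ε} = { ')', 'x' } — overlaps FOLLOW(S) on { ')', 'x' }: CONFLICT

C has no nullable alternative, so no FIRST/FOLLOW check is needed there.

So the grammar has 5 FIRST/FOLLOW conflicts (marked CONFLICT above).

Answer: Yes. S → x E E with FOLLOW(S) on { 'x' }; S → ')' n with FOLLOW(S) on { ')' }; S → S S x with FOLLOW(S) on { ')', 'x' }; E → ')' x with FOLLOW(E) on { ')' }; E → C ')' b with FOLLOW(E) on { ')', 'n', 'x' }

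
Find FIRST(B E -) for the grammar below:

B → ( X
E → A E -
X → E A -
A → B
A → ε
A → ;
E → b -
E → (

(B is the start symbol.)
{ '(' }

FIRST sets of the non-terminals involved (from the grammar, by fixed-point iteration):
  FIRST(B) = { '(' }

To compute FIRST(B E -), process the symbols left to right:
Symbol B is a non-terminal. Add FIRST(B) \ {ε} = { '(' }
B is not nullable (ε ∉ FIRST(B)), so stop here.
FIRST(B E -) = { '(' }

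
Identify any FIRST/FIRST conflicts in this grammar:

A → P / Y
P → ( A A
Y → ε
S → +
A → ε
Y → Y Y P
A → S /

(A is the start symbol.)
No FIRST/FIRST conflicts.

A FIRST/FIRST conflict occurs when two productions N → α and N → β for the same non-terminal have FIRST(α) ∩ FIRST(β) ≠ ∅ (with ε ∈ FIRST of a nullable right-hand side, so two nullable alternatives also conflict).

FIRST sets of the non-terminals at (or reachable through a nullable prefix from) the front of some alternative:
  FIRST(P) = { '(' }
  FIRST(S) = { '+' }
  FIRST(Y) = { '(', ε }

Productions for A:
  A → P / Y: FIRST = { '(' }
  A → ε: FIRST = { ε }
  A → S /: FIRST = { '+' }
Productions for Y:
  Y → ε: FIRST = { ε }
  Y → Y Y P: FIRST = { '(' }
P, S have only one production, so no FIRST/FIRST conflict is possible there.

All alternatives of each non-terminal have pairwise disjoint FIRST sets.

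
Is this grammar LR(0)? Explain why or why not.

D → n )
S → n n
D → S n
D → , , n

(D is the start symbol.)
Yes, the grammar is LR(0)

A grammar is LR(0) if no state in the canonical LR(0) collection has:
  - both a shift item (dot before a terminal) and a complete item (shift-reduce conflict), or
  - two or more complete items (reduce-reduce conflict; the accept item [D' → D .] counts as a complete item here).

Augment with D' → D and build the canonical LR(0) collection (I0 = CLOSURE({[D' → . D]}), then GOTO on every symbol after a dot until no new states appear). It has 10 states:
  I0: { [D → . , , n], [D → . S n], [D → . n )], [D' → . D], [S → . n n] }  — shift
  I1: { [D → , . , n] }  — shift
  I2: { [D' → D .] }  — accept
  I3: { [D → S . n] }  — shift
  I4: { [D → n . )], [S → n . n] }  — shift
  I5: { [D → n ) .] }  — reduce
  I6: { [S → n n .] }  — reduce
  I7: { [D → S n .] }  — reduce
  I8: { [D → , , . n] }  — shift
  I9: { [D → , , n .] }  — reduce

Every state is either a pure shift/goto state or contains exactly one complete item and nothing to shift — no conflicts. The grammar is LR(0).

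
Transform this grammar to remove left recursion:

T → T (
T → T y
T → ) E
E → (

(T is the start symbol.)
T → ) E T'
T' → ( T'
T' → y T'
T' → ε
E → (

T is directly left-recursive. The standard transformation for
  A → A α₁ | ... | A α_m | β₁ | ... | β_n
is
  A  → β₁ A' | ... | β_n A'
  A' → α₁ A' | ... | α_m A' | ε

T → ) E becomes T → ) E T'
T → T ( becomes T' → ( T'
T → T y becomes T' → y T'
Add T' → ε

Productions for other non-terminals are unchanged:
  E → (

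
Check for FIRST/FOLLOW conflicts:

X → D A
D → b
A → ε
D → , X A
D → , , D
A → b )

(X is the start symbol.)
Yes. A → b ')' with FOLLOW(A) on { 'b' }

A FIRST/FOLLOW conflict occurs when a non-terminal N has a nullable alternative N → β (β ⇒* ε) and another alternative N → α with FIRST(α) ∩ FOLLOW(N) ≠ ∅: on such a lookahead the parser cannot decide between expanding α and letting N vanish via β.

Nullable non-terminals: A.

A: nullable alternative(s) A → ε; FOLLOW(A) = { $, 'b' }
  A → ε: FIRST \ {ε} = { } — this is the only nullable alternative, skip
  A → b ): FIRST \ {ε} = { 'b' } — overlaps FOLLOW(A) on { 'b' }: CONFLICT

D, X have no nullable alternative, so no FIRST/FOLLOW check is needed there.

So the grammar has 1 FIRST/FOLLOW conflict (marked CONFLICT above).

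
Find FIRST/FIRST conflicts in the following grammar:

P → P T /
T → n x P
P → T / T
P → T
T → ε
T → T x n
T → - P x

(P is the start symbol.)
A FIRST/FIRST conflict occurs when two productions N → α and N → β for the same non-terminal have FIRST(α) ∩ FIRST(β) ≠ ∅ (with ε ∈ FIRST of a nullable right-hand side, so two nullable alternatives also conflict).

FIRST sets of the non-terminals at (or reachable through a nullable prefix from) the front of some alternative:
  FIRST(P) = { '-', '/', 'n', 'x', ε }
  FIRST(T) = { '-', 'n', 'x', ε }

Productions for P:
  P → P T /: FIRST = { '-', '/', 'n', 'x' }
  P → T / T: FIRST = { '-', '/', 'n', 'x' }
  P → T: FIRST = { '-', 'n', 'x', ε }
Productions for T:
  T → n x P: FIRST = { 'n' }
  T → ε: FIRST = { ε }
  T → T x n: FIRST = { '-', 'n', 'x' }
  T → - P x: FIRST = { '-' }

Conflict for P: P → P T / and P → T / T
  Overlap: { '-', '/', 'n', 'x' }
Conflict for P: P → P T / and P → T
  Overlap: { '-', 'n', 'x' }
Conflict for P: P → T / T and P → T
  Overlap: { '-', 'n', 'x' }
Conflict for T: T → n x P and T → T x n
  Overlap: { 'n' }
Conflict for T: T → T x n and T → - P x
  Overlap: { '-' }

Answer: Yes. P → P T '/' / P → T '/' T on { '-', '/', 'n', 'x' }; P → P T '/' / P → T on { '-', 'n', 'x' }; P → T '/' T / P → T on { '-', 'n', 'x' }; T → n x P / T → T x n on { 'n' }; T → T x n / T → '-' P x on { '-' }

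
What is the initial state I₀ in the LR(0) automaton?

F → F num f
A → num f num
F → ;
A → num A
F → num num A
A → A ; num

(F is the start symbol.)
First, augment the grammar with F' → F
I₀ = CLOSURE({ [F' → . F] }):
  [F' → . F] has the dot before F: add [F → . F num f], [F → . ;], [F → . num num A]
No further items can be added.

I₀ = { [F → . ;], [F → . F num f], [F → . num num A], [F' → . F] }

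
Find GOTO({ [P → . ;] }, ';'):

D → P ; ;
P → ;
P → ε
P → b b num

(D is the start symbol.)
{ [P → ; .] }

GOTO(I, ';') = CLOSURE({ [A → αX.β] : [A → α.Xβ] ∈ I, X = ';' })

Items with dot before ';', with the dot advanced:
  [P → . ;] → [P → ; .]
Closure adds nothing (no advanced item has the dot before a non-terminal).

GOTO = { [P → ; .] }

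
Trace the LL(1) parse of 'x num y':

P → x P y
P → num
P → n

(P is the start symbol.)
LL(1) parsing maintains a stack (initially the start symbol over $) and the input. At each step: if the stack top is a terminal, match it against the current input token; if it is a non-terminal N, replace it with the RHS of M[N, lookahead] (the unique production whose predict set contains the lookahead).

Stack is shown with the top on the left.

Stack    Input      Action
--------------------------
P $      x num y $  output P → x P y
x P y $  x num y $  match 'x'
P y $    num y $    output P → num
num y $  num y $    match 'num'
y $      y $        match 'y'
$        $          accept

The string is accepted.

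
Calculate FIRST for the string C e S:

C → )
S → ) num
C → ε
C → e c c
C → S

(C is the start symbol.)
{ ')', 'e' }

FIRST sets of the non-terminals involved (from the grammar, by fixed-point iteration):
  FIRST(C) = { ')', 'e', ε }

To compute FIRST(C e S), process the symbols left to right:
Symbol C is a non-terminal. Add FIRST(C) \ {ε} = { ')', 'e' }
C is nullable (ε ∈ FIRST(C)), continue to the next symbol.
Symbol e is a terminal. Add 'e' and stop.
FIRST(C e S) = { ')', 'e' }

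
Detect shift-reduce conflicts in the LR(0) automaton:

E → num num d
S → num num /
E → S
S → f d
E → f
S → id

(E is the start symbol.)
Yes — I3: [E → f .] vs [S → f . d]

A shift-reduce conflict occurs when an LR(0) state has both:
  - a complete (reduce) item [A → α .] (dot at the end), and
  - a shift item [B → β . c γ] (dot before a terminal).

Augment with E' → E and build the canonical LR(0) collection (I0 = CLOSURE({[E' → . E]}), then GOTO on every symbol after a dot until no new states appear). It has 10 states:
  I0: { [E → . S], [E → . f], [E → . num num d], [E' → . E], [S → . f d], [S → . id], [S → . num num /] }  — shift
  I1: { [E' → E .] }  — accept
  I2: { [E → S .] }  — reduce
  I3: { [E → f .], [S → f . d] }  — shift, reduce
  I4: { [S → id .] }  — reduce
  I5: { [E → num . num d], [S → num . num /] }  — shift
  I6: { [E → num num . d], [S → num num . /] }  — shift
  I7: { [S → num num / .] }  — reduce
  I8: { [E → num num d .] }  — reduce
  I9: { [S → f d .] }  — reduce

I3 contains reduce item [E → f .] and shift item [S → f . d] — shift-reduce conflict.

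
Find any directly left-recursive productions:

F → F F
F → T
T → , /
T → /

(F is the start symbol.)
Yes, F is left-recursive

Direct left recursion occurs when N → N α for some non-terminal N (the right-hand side begins with the left-hand side itself).

F → F F: LEFT RECURSIVE (starts with F)
F → T: starts with T
T → , /: starts with ','
T → /: starts with '/'

The grammar has direct left recursion on: F.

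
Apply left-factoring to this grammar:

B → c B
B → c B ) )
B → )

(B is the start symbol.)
Left-factoring transforms A → αβ₁ | αβ₂ into A → αA' and A' → β₁ | β₂
(α is the longest common prefix among the alternatives). Repeat until
no nonterminal has two alternatives with a common prefix.

Round 1: B has alternatives sharing prefix 'c B'. Introduce B': B → c B B'
  Add: B' → ε
  Add: B' → ) )

No remaining common prefixes — done.

Resulting grammar:
B → c B B'
B' → ε
B' → ) )
B → )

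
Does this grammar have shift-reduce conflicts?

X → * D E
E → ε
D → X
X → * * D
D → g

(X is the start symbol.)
No shift-reduce conflicts

Augment with X' → X and build the canonical LR(0) collection (I0 = CLOSURE({[X' → . X]}), then GOTO on every symbol after a dot until no new states appear). It has 9 states:
  I0: { [X → . * * D], [X → . * D E], [X' → . X] }  — shift
  I1: { [D → . X], [D → . g], [X → * . * D], [X → * . D E], [X → . * * D], [X → . * D E] }  — shift
  I2: { [X' → X .] }  — accept
  I3: { [D → . X], [D → . g], [X → * * . D], [X → * . * D], [X → * . D E], [X → . * * D], [X → . * D E] }  — shift
  I4: { [E → .], [X → * D . E] }  — reduce
  I5: { [D → X .] }  — reduce
  I6: { [D → g .] }  — reduce
  I7: { [X → * D E .] }  — reduce
  I8: { [E → .], [X → * * D .], [X → * D . E] }  — 2 reduces

No state contains both a complete item and a shift item.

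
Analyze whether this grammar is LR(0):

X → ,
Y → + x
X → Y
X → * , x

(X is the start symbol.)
Yes, the grammar is LR(0)

A grammar is LR(0) if no state in the canonical LR(0) collection has:
  - both a shift item (dot before a terminal) and a complete item (shift-reduce conflict), or
  - two or more complete items (reduce-reduce conflict; the accept item [X' → X .] counts as a complete item here).

Augment with X' → X and build the canonical LR(0) collection (I0 = CLOSURE({[X' → . X]}), then GOTO on every symbol after a dot until no new states appear). It has 9 states:
  I0: { [X → . * , x], [X → . ,], [X → . Y], [X' → . X], [Y → . + x] }  — shift
  I1: { [X → * . , x] }  — shift
  I2: { [Y → + . x] }  — shift
  I3: { [X → , .] }  — reduce
  I4: { [X' → X .] }  — accept
  I5: { [X → Y .] }  — reduce
  I6: { [Y → + x .] }  — reduce
  I7: { [X → * , . x] }  — shift
  I8: { [X → * , x .] }  — reduce

Every state is either a pure shift/goto state or contains exactly one complete item and nothing to shift — no conflicts. The grammar is LR(0).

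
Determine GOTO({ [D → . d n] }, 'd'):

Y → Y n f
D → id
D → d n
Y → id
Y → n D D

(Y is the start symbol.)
{ [D → d . n] }

GOTO(I, 'd') = CLOSURE({ [A → αX.β] : [A → α.Xβ] ∈ I, X = 'd' })

Items with dot before 'd', with the dot advanced:
  [D → . d n] → [D → d . n]
Closure adds nothing (no advanced item has the dot before a non-terminal).

GOTO = { [D → d . n] }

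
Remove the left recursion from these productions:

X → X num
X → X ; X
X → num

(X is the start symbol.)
X → num X'
X' → num X'
X' → ; X X'
X' → ε

X is directly left-recursive. The standard transformation for
  A → A α₁ | ... | A α_m | β₁ | ... | β_n
is
  A  → β₁ A' | ... | β_n A'
  A' → α₁ A' | ... | α_m A' | ε

X → num becomes X → num X'
X → X num becomes X' → num X'
X → X ; X becomes X' → ; X X'
Add X' → ε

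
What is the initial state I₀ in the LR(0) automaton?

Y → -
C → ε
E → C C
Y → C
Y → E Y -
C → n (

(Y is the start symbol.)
First, augment the grammar with Y' → Y
I₀ = CLOSURE({ [Y' → . Y] }):
  [Y' → . Y] has the dot before Y: add [Y → . -], [Y → . C], [Y → . E Y -]
  [Y → . C] has the dot before C: add [C → .], [C → . n (]
  [Y → . E Y -] has the dot before E: add [E → . C C]
No further items can be added.

I₀ = { [C → . n (], [C → .], [E → . C C], [Y → . -], [Y → . C], [Y → . E Y -], [Y' → . Y] }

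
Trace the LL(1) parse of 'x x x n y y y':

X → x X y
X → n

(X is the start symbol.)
Stack is shown with the top on the left.

Stack        Input            Action
------------------------------------
X $          x x x n y y y $  output X → x X y
x X y $      x x x n y y y $  match 'x'
X y $        x x n y y y $    output X → x X y
x X y y $    x x n y y y $    match 'x'
X y y $      x n y y y $      output X → x X y
x X y y y $  x n y y y $      match 'x'
X y y y $    n y y y $        output X → n
n y y y $    n y y y $        match 'n'
y y y $      y y y $          match 'y'
y y $        y y $            match 'y'
y $          y $              match 'y'
$            $                accept

The string is accepted.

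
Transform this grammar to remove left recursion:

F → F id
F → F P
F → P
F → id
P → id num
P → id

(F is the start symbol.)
F → P F'
F → id F'
F' → id F'
F' → P F'
F' → ε
P → id num
P → id

F is directly left-recursive. The standard transformation for
  A → A α₁ | ... | A α_m | β₁ | ... | β_n
is
  A  → β₁ A' | ... | β_n A'
  A' → α₁ A' | ... | α_m A' | ε

F → P becomes F → P F'
F → id becomes F → id F'
F → F id becomes F' → id F'
F → F P becomes F' → P F'
Add F' → ε

Productions for other non-terminals are unchanged:
  P → id num
  P → id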